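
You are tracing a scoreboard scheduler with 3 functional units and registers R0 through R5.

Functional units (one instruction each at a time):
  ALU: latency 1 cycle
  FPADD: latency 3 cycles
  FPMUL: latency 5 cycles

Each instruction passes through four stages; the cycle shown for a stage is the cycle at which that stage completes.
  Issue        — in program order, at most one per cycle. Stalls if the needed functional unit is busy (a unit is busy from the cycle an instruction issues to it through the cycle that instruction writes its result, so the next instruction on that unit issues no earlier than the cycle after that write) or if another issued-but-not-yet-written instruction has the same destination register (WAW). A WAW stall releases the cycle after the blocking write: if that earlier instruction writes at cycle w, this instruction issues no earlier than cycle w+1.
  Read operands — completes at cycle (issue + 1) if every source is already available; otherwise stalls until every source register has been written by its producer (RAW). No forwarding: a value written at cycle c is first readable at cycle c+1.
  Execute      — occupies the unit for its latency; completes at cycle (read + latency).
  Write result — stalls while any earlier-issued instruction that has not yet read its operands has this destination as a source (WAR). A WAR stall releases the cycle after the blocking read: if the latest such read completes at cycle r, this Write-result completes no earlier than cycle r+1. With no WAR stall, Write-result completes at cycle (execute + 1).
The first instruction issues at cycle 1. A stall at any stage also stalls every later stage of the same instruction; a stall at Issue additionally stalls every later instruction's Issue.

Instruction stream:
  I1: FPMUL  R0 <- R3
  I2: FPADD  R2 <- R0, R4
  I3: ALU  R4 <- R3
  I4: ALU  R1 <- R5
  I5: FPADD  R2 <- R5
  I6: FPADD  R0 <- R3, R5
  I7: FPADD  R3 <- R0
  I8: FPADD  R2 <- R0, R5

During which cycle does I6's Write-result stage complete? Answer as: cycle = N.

cycle 1: I1 issues→FPMUL
cycle 2: I1 reads | I2 issues→FPADD
cycle 3: I3 issues→ALU
cycle 4: I3 reads
cycle 5: I3 exec-done
cycle 7: I1 exec-done
cycle 8: I1 writes R0
cycle 9: I2 reads
cycle 10: I3 writes R4
cycle 11: I4 issues→ALU
cycle 12: I2 exec-done | I4 reads
cycle 13: I2 writes R2 | I4 exec-done
cycle 14: I4 writes R1 | I5 issues→FPADD
cycle 15: I5 reads
cycle 18: I5 exec-done
cycle 19: I5 writes R2
cycle 20: I6 issues→FPADD
cycle 21: I6 reads
cycle 24: I6 exec-done
cycle 25: I6 writes R0
cycle 26: I7 issues→FPADD
cycle 27: I7 reads
cycle 30: I7 exec-done
cycle 31: I7 writes R3
cycle 32: I8 issues→FPADD
cycle 33: I8 reads
cycle 36: I8 exec-done
cycle 37: I8 writes R2

cycle = 25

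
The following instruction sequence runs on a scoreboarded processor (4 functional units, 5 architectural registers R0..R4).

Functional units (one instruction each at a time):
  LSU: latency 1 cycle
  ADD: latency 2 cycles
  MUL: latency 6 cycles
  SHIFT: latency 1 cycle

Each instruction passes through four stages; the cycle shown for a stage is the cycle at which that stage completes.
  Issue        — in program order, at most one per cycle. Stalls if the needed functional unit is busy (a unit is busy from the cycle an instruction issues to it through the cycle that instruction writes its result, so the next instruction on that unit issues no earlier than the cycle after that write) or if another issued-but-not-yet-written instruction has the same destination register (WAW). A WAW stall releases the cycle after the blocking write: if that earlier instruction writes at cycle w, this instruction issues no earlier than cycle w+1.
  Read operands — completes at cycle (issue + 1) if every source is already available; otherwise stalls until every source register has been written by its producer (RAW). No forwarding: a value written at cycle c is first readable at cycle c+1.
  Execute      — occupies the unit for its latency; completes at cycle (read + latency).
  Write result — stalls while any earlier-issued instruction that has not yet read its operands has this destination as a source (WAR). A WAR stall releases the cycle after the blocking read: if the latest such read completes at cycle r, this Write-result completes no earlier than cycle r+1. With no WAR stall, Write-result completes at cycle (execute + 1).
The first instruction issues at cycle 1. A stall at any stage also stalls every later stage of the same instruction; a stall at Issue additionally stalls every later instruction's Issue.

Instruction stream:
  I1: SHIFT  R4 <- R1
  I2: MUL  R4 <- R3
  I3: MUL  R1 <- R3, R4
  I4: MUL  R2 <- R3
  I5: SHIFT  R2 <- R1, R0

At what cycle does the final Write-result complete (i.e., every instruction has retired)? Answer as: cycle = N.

I1  is:1  ro:2  ex:3  wr:4
I2  is:5  ro:6  ex:12  wr:13  — WAW R4: wait I1 write@4
I3  is:14  ro:15  ex:21  wr:22  — struct: MUL busy until I2 writes@13
I4  is:23  ro:24  ex:30  wr:31  — struct: MUL busy until I3 writes@22
I5  is:32  ro:33  ex:34  wr:35  — WAW R2: wait I4 write@31

cycle = 35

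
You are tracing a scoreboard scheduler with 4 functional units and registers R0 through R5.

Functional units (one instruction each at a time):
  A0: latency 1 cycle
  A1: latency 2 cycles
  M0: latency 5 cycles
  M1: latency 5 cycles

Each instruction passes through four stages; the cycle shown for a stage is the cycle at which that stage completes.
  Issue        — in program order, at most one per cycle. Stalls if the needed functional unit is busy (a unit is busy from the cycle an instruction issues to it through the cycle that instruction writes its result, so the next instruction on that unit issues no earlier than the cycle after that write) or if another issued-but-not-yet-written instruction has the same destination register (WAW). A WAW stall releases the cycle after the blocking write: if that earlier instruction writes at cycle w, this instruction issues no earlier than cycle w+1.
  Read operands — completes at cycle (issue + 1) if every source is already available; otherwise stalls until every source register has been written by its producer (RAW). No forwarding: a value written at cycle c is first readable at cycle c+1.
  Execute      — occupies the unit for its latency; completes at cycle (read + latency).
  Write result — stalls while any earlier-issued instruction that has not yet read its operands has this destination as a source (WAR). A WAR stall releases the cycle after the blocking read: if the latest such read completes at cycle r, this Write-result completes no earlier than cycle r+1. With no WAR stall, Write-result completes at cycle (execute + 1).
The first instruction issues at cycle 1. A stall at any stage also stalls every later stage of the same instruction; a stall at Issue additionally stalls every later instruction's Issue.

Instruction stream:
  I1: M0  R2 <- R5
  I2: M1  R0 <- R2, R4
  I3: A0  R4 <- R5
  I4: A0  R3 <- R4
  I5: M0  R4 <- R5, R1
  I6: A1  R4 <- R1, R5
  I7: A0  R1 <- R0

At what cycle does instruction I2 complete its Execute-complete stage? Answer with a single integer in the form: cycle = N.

cycle = 14

  I1 | 1 | 2 | 7 | 8
  I2 | 2 | 9 | 14 | 15   RAW R2: wait I1 write@8
  I3 | 3 | 4 | 5 | 10   WAR R4: wait I2 read@9
  I4 | 11 | 12 | 13 | 14   struct: A0 busy until I3 writes@10
  I5 | 12 | 13 | 18 | 19
  I6 | 20 | 21 | 23 | 24   WAW R4: wait I5 write@19
  I7 | 21 | 22 | 23 | 24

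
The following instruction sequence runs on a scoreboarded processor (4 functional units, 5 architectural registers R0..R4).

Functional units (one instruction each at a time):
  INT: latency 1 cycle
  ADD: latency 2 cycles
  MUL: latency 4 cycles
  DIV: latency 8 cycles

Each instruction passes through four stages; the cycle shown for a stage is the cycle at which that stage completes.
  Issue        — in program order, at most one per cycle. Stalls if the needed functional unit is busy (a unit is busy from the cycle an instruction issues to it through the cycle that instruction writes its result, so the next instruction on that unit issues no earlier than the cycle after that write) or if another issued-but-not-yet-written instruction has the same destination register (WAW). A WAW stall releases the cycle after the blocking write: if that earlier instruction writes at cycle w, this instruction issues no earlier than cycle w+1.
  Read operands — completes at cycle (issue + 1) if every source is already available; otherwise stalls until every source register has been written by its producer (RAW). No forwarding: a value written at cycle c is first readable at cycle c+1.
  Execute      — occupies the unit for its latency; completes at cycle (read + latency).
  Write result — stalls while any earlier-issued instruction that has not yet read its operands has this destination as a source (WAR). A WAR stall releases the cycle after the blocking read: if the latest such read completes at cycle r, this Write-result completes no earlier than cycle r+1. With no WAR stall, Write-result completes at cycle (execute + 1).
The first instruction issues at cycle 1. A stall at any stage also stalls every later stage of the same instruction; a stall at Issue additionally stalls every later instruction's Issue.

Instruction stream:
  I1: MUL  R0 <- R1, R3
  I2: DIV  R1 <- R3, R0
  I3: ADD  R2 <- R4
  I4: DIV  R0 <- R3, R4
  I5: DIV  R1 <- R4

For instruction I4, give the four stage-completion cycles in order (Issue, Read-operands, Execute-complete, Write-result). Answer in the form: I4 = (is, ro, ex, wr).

I4 = (18, 19, 27, 28)

c1: I1 dispatched to MUL
c2: I1 operands ready, I2 dispatched to DIV
c3: I3 dispatched to ADD
c4: I3 operands ready
c6: I1 complete, I3 complete
c7: R0←I1, R2←I3
c8: I2 operands ready
c16: I2 complete
c17: R1←I2
c18: I4 dispatched to DIV
c19: I4 operands ready
c27: I4 complete
c28: R0←I4
c29: I5 dispatched to DIV
c30: I5 operands ready
c38: I5 complete
c39: R1←I5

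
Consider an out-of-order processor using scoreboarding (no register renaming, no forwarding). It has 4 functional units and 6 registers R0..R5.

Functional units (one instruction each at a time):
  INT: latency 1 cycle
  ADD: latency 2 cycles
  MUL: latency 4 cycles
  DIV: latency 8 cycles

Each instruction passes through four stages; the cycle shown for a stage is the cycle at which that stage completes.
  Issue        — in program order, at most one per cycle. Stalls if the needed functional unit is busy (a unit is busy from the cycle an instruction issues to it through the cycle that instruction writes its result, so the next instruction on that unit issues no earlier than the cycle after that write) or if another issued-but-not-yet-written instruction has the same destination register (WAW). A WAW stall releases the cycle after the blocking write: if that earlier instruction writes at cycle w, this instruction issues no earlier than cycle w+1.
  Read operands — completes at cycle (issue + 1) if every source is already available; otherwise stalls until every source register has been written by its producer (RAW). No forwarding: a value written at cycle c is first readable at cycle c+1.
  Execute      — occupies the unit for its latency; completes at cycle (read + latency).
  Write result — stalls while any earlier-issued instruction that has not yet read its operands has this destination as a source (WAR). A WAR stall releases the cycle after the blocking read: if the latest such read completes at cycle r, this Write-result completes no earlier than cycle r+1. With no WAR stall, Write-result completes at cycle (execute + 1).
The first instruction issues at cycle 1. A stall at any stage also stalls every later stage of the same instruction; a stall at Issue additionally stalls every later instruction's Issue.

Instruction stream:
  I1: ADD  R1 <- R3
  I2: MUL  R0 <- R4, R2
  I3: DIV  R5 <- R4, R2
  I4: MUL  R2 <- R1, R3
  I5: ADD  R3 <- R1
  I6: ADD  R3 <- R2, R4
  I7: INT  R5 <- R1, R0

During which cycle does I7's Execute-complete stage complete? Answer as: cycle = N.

t=1  I1 issues→ADD
t=2  I1 reads · I2 issues→MUL
t=3  I2 reads · I3 issues→DIV
t=4  I1 exec-done · I3 reads
t=5  I1 writes R1
t=7  I2 exec-done
t=8  I2 writes R0
t=9  I4 issues→MUL
t=10  I4 reads · I5 issues→ADD
t=11  I5 reads
t=12  I3 exec-done
t=13  I3 writes R5 · I5 exec-done
t=14  I4 exec-done · I5 writes R3
t=15  I4 writes R2 · I6 issues→ADD
t=16  I6 reads · I7 issues→INT
t=17  I7 reads
t=18  I6 exec-done · I7 exec-done
t=19  I6 writes R3 · I7 writes R5

cycle = 18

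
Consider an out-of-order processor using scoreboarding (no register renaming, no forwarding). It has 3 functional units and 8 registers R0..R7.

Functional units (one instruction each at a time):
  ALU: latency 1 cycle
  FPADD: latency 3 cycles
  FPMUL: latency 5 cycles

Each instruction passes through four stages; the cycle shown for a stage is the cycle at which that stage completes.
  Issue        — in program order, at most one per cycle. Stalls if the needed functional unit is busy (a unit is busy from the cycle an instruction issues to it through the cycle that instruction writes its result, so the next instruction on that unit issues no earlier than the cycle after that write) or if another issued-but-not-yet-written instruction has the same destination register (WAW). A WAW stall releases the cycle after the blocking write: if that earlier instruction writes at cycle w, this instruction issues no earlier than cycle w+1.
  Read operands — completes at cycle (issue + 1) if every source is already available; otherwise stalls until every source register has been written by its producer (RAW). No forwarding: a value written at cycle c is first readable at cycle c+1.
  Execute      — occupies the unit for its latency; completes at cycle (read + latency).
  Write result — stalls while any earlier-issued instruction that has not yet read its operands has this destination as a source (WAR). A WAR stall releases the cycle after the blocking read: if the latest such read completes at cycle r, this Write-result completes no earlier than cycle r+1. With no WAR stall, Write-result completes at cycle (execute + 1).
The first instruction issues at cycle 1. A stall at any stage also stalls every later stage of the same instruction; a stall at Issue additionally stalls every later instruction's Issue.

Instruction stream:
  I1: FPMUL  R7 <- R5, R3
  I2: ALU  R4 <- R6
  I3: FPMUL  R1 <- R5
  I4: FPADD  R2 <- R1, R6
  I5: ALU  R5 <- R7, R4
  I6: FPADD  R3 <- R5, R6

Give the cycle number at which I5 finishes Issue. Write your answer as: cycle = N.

  I1 | 1 | 2 | 7 | 8
  I2 | 2 | 3 | 4 | 5
  I3 | 9 | 10 | 15 | 16   struct: FPMUL busy until I1 writes@8
  I4 | 10 | 17 | 20 | 21   RAW R1: wait I3 write@16
  I5 | 11 | 12 | 13 | 14
  I6 | 22 | 23 | 26 | 27   struct: FPADD busy until I4 writes@21

cycle = 11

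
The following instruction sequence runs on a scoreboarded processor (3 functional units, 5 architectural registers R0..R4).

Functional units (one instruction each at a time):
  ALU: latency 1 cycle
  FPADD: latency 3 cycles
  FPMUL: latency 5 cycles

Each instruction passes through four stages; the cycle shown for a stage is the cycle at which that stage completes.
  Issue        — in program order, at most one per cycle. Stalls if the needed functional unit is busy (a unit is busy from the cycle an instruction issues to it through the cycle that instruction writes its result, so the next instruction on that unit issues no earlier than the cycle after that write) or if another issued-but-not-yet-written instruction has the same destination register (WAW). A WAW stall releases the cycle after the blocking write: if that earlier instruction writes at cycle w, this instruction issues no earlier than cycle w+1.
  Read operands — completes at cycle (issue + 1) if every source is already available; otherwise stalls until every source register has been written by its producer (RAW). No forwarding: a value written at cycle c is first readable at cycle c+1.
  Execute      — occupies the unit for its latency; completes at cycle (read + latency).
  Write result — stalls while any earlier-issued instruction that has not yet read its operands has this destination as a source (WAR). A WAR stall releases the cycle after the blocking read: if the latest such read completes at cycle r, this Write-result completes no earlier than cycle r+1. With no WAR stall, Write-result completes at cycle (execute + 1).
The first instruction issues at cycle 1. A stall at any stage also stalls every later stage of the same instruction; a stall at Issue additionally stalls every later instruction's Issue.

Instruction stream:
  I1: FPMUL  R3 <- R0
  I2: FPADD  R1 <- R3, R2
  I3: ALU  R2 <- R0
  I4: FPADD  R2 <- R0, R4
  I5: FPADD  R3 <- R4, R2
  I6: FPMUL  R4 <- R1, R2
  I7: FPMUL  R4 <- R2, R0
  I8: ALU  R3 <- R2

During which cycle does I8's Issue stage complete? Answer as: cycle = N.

t=1  I1 issues→FPMUL
t=2  I1 reads, I2 issues→FPADD
t=3  I3 issues→ALU
t=4  I3 reads
t=5  I3 exec-done
t=7  I1 exec-done
t=8  I1 writes R3
t=9  I2 reads
t=10  I3 writes R2
t=12  I2 exec-done
t=13  I2 writes R1
t=14  I4 issues→FPADD
t=15  I4 reads
t=18  I4 exec-done
t=19  I4 writes R2
t=20  I5 issues→FPADD
t=21  I5 reads, I6 issues→FPMUL
t=22  I6 reads
t=24  I5 exec-done
t=25  I5 writes R3
t=27  I6 exec-done
t=28  I6 writes R4
t=29  I7 issues→FPMUL
t=30  I7 reads, I8 issues→ALU
t=31  I8 reads
t=32  I8 exec-done
t=33  I8 writes R3
t=35  I7 exec-done
t=36  I7 writes R4

cycle = 30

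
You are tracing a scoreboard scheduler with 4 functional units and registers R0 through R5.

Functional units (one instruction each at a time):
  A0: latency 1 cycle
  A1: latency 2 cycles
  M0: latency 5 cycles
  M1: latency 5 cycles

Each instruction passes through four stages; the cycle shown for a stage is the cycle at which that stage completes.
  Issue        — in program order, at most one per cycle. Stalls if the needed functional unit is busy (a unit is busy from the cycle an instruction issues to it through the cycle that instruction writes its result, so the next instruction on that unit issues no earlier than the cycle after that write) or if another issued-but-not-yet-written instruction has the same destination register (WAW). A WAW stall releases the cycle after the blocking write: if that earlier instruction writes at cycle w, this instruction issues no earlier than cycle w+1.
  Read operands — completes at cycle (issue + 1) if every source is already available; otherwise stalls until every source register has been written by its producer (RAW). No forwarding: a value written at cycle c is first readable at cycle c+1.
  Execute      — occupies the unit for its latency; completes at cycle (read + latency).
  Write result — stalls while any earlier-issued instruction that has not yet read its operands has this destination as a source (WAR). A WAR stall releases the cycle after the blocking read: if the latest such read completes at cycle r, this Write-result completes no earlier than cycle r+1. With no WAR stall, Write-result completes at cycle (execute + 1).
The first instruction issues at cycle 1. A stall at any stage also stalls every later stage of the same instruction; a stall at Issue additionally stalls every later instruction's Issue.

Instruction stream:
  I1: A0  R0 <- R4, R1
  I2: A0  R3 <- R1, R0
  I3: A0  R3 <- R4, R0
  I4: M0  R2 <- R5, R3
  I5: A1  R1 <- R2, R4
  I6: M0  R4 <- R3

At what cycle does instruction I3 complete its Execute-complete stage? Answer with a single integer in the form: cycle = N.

cycle = 11

cycle 1: I1→A0
cycle 2: I1 RO
cycle 3: I1 EX
cycle 4: I1 WR R0
cycle 5: I2→A0
cycle 6: I2 RO
cycle 7: I2 EX
cycle 8: I2 WR R3
cycle 9: I3→A0
cycle 10: I3 RO; I4→M0
cycle 11: I3 EX; I5→A1
cycle 12: I3 WR R3
cycle 13: I4 RO
cycle 18: I4 EX
cycle 19: I4 WR R2
cycle 20: I5 RO; I6→M0
cycle 21: I6 RO
cycle 22: I5 EX
cycle 23: I5 WR R1
cycle 26: I6 EX
cycle 27: I6 WR R4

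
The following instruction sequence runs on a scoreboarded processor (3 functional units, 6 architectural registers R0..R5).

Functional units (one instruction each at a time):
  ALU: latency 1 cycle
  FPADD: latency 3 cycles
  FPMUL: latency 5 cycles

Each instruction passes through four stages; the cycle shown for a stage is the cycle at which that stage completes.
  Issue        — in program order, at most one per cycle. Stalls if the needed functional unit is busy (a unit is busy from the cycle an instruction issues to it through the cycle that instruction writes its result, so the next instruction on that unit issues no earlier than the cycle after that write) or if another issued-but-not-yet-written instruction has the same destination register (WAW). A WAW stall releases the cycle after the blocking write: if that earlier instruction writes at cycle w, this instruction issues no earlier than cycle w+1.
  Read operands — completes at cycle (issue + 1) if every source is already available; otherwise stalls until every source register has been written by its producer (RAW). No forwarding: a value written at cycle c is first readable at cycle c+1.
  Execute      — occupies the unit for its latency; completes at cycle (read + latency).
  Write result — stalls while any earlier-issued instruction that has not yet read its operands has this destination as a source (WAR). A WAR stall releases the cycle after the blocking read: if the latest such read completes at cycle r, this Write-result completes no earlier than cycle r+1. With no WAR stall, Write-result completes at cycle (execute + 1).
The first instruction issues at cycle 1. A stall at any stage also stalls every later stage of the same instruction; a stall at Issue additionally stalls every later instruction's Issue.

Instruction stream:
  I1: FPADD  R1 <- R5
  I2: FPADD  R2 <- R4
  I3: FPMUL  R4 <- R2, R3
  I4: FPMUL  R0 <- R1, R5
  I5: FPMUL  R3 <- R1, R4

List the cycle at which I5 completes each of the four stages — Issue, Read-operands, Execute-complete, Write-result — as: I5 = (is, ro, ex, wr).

c1: I1 issues→FPADD
c2: I1 reads
c5: I1 exec-done
c6: I1 writes R1
c7: I2 issues→FPADD
c8: I2 reads; I3 issues→FPMUL
c11: I2 exec-done
c12: I2 writes R2
c13: I3 reads
c18: I3 exec-done
c19: I3 writes R4
c20: I4 issues→FPMUL
c21: I4 reads
c26: I4 exec-done
c27: I4 writes R0
c28: I5 issues→FPMUL
c29: I5 reads
c34: I5 exec-done
c35: I5 writes R3

I5 = (28, 29, 34, 35)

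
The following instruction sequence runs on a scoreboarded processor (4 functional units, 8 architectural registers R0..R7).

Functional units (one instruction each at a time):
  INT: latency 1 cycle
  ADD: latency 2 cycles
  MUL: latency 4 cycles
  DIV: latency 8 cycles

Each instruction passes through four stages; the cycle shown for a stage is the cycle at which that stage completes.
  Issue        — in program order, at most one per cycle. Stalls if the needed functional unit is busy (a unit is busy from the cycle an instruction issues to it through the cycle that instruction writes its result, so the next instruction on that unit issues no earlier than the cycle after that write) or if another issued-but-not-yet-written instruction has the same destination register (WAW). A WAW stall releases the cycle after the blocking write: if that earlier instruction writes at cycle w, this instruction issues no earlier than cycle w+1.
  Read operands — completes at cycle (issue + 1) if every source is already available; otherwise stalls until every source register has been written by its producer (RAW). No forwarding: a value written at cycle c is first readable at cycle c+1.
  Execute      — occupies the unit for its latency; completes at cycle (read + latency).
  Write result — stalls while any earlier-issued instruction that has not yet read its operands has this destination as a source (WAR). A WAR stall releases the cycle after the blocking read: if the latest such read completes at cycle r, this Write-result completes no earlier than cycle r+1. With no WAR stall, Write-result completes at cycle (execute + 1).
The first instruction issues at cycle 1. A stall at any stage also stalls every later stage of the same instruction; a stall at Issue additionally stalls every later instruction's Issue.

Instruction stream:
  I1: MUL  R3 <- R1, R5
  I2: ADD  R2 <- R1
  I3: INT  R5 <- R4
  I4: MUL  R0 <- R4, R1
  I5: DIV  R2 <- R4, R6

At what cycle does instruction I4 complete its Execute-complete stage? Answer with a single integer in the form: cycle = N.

c1: I1 issues→MUL
c2: I1 reads; I2 issues→ADD
c3: I2 reads; I3 issues→INT
c4: I3 reads
c5: I2 exec-done; I3 exec-done
c6: I1 exec-done; I2 writes R2; I3 writes R5
c7: I1 writes R3
c8: I4 issues→MUL
c9: I4 reads; I5 issues→DIV
c10: I5 reads
c13: I4 exec-done
c14: I4 writes R0
c18: I5 exec-done
c19: I5 writes R2

cycle = 13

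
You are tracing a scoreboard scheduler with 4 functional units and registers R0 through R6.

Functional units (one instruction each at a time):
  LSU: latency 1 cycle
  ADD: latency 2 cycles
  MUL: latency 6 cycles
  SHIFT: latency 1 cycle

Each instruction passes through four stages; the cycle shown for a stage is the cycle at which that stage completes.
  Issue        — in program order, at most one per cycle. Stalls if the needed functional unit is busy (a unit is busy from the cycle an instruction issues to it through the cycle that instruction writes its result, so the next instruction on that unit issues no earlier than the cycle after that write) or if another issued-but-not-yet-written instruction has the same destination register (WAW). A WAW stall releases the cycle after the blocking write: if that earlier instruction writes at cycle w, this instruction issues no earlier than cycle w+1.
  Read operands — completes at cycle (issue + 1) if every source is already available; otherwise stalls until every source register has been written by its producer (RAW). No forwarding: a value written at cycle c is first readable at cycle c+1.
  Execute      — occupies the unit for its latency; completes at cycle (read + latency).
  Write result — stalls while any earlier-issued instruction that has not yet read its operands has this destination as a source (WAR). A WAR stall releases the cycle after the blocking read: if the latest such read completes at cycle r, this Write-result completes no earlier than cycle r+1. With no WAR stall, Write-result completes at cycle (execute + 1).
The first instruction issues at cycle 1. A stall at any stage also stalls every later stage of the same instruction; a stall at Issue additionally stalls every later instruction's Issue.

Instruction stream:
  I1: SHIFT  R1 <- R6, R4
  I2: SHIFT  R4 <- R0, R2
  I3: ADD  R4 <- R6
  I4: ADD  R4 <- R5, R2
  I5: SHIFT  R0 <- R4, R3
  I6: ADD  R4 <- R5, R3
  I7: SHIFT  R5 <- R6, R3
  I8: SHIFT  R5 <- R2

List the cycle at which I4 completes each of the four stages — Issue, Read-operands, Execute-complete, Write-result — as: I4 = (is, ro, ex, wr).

I4 = (14, 15, 17, 18)

I1 -> (1, 2, 3, 4)
I2 -> (5, 6, 7, 8)  // struct: SHIFT busy until I1 writes@4
I3 -> (9, 10, 12, 13)  // WAW R4: wait I2 write@8
I4 -> (14, 15, 17, 18)  // struct: ADD busy until I3 writes@13
I5 -> (15, 19, 20, 21)  // RAW R4: wait I4 write@18
I6 -> (19, 20, 22, 23)  // struct: ADD busy until I4 writes@18
I7 -> (22, 23, 24, 25)  // struct: SHIFT busy until I5 writes@21
I8 -> (26, 27, 28, 29)  // struct: SHIFT busy until I7 writes@25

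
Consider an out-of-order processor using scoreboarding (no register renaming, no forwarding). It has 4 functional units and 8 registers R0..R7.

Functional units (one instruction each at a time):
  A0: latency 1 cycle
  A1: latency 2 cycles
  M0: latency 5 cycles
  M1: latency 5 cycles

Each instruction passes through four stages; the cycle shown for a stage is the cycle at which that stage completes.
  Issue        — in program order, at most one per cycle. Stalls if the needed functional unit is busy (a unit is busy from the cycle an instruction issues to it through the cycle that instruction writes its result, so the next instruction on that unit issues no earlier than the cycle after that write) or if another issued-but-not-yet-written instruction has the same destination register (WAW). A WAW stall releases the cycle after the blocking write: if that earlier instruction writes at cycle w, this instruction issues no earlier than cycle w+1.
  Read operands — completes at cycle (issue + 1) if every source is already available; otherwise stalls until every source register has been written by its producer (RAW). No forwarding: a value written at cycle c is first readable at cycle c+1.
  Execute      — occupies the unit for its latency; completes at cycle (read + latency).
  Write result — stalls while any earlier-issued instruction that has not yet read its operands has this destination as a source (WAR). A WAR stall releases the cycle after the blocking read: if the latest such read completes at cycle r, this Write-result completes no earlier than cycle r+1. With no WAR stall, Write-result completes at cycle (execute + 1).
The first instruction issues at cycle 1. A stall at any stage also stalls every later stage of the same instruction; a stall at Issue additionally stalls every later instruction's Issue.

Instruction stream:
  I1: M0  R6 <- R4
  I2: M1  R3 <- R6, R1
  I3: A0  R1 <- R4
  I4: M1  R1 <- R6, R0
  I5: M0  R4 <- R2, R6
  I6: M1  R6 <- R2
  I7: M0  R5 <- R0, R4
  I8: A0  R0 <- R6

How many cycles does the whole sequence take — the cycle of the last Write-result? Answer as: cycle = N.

cycle = 34

c1: I1→M0
c2: I1 RO · I2→M1
c3: I3→A0
c4: I3 RO
c5: I3 EX
c7: I1 EX
c8: I1 WR R6
c9: I2 RO
c10: I3 WR R1
c14: I2 EX
c15: I2 WR R3
c16: I4→M1
c17: I4 RO · I5→M0
c18: I5 RO
c22: I4 EX
c23: I4 WR R1 · I5 EX
c24: I5 WR R4 · I6→M1
c25: I6 RO · I7→M0
c26: I7 RO · I8→A0
c30: I6 EX
c31: I6 WR R6 · I7 EX
c32: I7 WR R5 · I8 RO
c33: I8 EX
c34: I8 WR R0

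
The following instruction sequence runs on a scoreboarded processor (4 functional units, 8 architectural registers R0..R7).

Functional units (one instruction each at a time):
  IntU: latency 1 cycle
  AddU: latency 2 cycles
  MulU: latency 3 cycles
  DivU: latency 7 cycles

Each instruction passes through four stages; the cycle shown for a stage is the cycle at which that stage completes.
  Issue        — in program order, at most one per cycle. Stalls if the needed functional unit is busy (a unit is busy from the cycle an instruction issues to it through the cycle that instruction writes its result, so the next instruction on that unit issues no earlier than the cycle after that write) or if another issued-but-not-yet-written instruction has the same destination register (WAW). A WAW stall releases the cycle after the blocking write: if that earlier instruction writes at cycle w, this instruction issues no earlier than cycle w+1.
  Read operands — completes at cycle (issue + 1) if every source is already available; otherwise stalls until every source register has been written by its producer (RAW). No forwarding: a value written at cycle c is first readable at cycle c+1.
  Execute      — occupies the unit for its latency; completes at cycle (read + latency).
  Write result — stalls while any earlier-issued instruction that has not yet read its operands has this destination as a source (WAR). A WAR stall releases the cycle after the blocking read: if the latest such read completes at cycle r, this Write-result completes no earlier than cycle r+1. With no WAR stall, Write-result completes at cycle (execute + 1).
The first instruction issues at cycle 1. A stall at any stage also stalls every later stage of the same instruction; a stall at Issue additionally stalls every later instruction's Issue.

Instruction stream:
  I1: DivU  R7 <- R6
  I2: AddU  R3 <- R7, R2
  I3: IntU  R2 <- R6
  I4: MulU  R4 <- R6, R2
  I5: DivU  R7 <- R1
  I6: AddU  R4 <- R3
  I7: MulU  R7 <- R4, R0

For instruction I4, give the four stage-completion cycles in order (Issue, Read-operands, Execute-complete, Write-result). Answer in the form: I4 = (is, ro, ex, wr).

[I1] 1/2/9/10
[I2] 2/11/13/14  (RAW R7: wait I1 write@10)
[I3] 3/4/5/12  (WAR R2: wait I2 read@11)
[I4] 4/13/16/17  (RAW R2: wait I3 write@12)
[I5] 11/12/19/20  (struct: DivU busy until I1 writes@10)
[I6] 18/19/21/22  (WAW R4: wait I4 write@17)
[I7] 21/23/26/27  (WAW R7: wait I5 write@20; RAW R4: wait I6 write@22)

I4 = (4, 13, 16, 17)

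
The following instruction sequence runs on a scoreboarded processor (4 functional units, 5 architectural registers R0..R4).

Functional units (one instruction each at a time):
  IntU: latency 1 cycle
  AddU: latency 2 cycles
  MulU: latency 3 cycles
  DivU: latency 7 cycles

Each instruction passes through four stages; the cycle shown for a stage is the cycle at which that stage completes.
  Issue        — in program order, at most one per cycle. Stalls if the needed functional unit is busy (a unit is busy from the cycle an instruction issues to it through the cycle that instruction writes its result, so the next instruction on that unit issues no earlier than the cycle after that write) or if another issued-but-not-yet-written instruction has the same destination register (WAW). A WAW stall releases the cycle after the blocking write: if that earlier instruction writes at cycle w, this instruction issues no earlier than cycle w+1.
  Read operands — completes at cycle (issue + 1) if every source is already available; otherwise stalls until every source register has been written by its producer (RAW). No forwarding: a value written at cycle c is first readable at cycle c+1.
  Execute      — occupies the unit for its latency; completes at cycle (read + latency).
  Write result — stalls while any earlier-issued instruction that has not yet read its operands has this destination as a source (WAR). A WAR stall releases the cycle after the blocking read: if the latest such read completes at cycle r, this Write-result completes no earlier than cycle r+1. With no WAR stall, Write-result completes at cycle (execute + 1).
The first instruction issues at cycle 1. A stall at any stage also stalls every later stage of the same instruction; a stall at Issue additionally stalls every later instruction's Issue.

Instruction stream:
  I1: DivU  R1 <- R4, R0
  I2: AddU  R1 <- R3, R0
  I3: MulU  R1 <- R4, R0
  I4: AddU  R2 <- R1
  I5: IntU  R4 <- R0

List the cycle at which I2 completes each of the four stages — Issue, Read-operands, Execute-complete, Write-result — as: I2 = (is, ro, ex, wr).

I2 = (11, 12, 14, 15)

I1  is:1  ro:2  ex:9  wr:10
I2  is:11  ro:12  ex:14  wr:15  — WAW R1: wait I1 write@10
I3  is:16  ro:17  ex:20  wr:21  — WAW R1: wait I2 write@15
I4  is:17  ro:22  ex:24  wr:25  — RAW R1: wait I3 write@21
I5  is:18  ro:19  ex:20  wr:21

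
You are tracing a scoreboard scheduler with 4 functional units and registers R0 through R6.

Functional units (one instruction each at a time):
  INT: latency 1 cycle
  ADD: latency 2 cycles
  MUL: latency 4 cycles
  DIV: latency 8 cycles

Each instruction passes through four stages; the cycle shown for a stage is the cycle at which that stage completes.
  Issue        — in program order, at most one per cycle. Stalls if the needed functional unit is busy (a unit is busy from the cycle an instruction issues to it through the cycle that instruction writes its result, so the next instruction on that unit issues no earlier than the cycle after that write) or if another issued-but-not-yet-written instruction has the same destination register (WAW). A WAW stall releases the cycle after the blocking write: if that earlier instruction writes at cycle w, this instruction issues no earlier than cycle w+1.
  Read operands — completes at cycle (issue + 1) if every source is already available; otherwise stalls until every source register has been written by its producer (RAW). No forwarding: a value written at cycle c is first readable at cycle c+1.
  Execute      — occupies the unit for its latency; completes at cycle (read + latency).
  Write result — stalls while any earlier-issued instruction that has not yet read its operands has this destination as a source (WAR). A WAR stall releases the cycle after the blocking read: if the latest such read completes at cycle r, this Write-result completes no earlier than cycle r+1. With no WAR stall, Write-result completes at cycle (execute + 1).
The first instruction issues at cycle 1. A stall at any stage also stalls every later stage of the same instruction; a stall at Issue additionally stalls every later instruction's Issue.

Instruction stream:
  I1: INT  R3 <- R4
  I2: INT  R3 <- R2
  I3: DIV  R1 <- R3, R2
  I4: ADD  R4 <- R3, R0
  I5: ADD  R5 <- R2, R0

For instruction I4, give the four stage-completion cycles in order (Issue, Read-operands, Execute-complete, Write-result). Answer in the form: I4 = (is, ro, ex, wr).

I4 = (7, 9, 11, 12)

I1: IS=1 RO=2 EX=3 WR=4
I2: IS=5 RO=6 EX=7 WR=8  [struct: INT busy until I1 writes@4]
I3: IS=6 RO=9 EX=17 WR=18  [RAW R3: wait I2 write@8]
I4: IS=7 RO=9 EX=11 WR=12  [RAW R3: wait I2 write@8]
I5: IS=13 RO=14 EX=16 WR=17  [struct: ADD busy until I4 writes@12]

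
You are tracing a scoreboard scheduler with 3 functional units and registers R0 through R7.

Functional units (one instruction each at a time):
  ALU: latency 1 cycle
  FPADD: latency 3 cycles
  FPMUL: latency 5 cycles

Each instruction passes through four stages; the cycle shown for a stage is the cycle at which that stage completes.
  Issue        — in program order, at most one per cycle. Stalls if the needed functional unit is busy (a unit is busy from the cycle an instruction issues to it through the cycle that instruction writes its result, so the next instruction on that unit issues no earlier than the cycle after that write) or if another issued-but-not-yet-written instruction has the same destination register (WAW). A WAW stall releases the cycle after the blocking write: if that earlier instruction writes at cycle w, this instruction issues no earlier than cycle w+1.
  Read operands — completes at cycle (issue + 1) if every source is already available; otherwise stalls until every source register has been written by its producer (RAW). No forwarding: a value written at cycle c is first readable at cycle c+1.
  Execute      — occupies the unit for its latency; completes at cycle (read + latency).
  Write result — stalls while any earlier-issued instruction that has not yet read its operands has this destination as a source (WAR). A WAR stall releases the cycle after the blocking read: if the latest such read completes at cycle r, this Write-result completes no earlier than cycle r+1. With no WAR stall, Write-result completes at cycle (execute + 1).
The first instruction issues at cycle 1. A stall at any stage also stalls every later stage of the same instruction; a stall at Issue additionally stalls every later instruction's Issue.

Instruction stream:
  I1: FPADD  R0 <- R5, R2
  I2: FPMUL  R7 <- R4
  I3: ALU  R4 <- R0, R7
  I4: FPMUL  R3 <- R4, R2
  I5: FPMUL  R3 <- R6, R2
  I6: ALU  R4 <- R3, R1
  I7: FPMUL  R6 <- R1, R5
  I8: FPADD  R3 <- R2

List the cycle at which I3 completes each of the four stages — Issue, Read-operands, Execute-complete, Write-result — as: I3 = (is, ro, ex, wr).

cycle 1: issue I1 (FPADD)
cycle 2: I1 read-ops | issue I2 (FPMUL)
cycle 3: I2 read-ops | issue I3 (ALU)
cycle 5: I1 finished on FPADD
cycle 6: I1→R0
cycle 8: I2 finished on FPMUL
cycle 9: I2→R7
cycle 10: I3 read-ops | issue I4 (FPMUL)
cycle 11: I3 finished on ALU
cycle 12: I3→R4
cycle 13: I4 read-ops
cycle 18: I4 finished on FPMUL
cycle 19: I4→R3
cycle 20: issue I5 (FPMUL)
cycle 21: I5 read-ops | issue I6 (ALU)
cycle 26: I5 finished on FPMUL
cycle 27: I5→R3
cycle 28: I6 read-ops | issue I7 (FPMUL)
cycle 29: I6 finished on ALU | I7 read-ops | issue I8 (FPADD)
cycle 30: I6→R4 | I8 read-ops
cycle 33: I8 finished on FPADD
cycle 34: I7 finished on FPMUL | I8→R3
cycle 35: I7→R6

I3 = (3, 10, 11, 12)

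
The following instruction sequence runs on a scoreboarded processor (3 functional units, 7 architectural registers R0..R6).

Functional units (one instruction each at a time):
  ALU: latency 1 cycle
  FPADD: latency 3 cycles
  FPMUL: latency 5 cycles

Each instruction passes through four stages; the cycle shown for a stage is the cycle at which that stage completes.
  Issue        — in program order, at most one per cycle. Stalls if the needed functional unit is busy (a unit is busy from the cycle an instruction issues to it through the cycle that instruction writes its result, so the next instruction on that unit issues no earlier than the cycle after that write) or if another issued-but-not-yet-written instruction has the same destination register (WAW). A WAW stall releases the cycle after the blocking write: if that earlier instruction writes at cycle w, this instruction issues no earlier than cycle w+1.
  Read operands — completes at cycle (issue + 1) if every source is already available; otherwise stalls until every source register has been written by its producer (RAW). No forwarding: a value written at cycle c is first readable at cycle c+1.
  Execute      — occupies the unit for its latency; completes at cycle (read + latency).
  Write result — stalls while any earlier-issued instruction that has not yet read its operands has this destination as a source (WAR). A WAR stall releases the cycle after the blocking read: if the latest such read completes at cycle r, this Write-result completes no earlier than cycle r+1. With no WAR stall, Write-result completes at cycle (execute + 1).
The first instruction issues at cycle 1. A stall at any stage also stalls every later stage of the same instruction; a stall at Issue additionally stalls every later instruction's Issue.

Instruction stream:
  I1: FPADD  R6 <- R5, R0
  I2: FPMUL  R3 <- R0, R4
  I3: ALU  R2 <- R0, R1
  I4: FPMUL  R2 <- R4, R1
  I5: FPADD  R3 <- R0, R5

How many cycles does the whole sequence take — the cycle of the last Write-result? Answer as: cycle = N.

cycle = 17

1) issue 1, read 2, done 5, write 6
2) issue 2, read 3, done 8, write 9
3) issue 3, read 4, done 5, write 6
4) issue 10, read 11, done 16, write 17  <struct: FPMUL busy until I2 writes@9>
5) issue 11, read 12, done 15, write 16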